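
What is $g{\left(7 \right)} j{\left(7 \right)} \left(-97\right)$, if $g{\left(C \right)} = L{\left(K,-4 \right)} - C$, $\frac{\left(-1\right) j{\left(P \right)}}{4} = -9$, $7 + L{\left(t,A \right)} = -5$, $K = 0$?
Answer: $66348$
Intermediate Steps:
$L{\left(t,A \right)} = -12$ ($L{\left(t,A \right)} = -7 - 5 = -12$)
$j{\left(P \right)} = 36$ ($j{\left(P \right)} = \left(-4\right) \left(-9\right) = 36$)
$g{\left(C \right)} = -12 - C$
$g{\left(7 \right)} j{\left(7 \right)} \left(-97\right) = \left(-12 - 7\right) 36 \left(-97\right) = \left(-19\right) 36 \left(-97\right) = \left(-684\right) \left(-97\right) = 66348$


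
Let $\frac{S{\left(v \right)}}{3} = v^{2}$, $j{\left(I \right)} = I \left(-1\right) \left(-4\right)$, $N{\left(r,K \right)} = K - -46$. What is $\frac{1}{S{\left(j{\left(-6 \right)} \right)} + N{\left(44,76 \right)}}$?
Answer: $\frac{1}{1850} \approx 0.00054054$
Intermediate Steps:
$N{\left(r,K \right)} = 46 + K$ ($N{\left(r,K \right)} = K + 46 = 46 + K$)
$j{\left(I \right)} = 4 I$ ($j{\left(I \right)} = - I \left(-4\right) = 4 I$)
$S{\left(v \right)} = 3 v^{2}$
$\frac{1}{S{\left(j{\left(-6 \right)} \right)} + N{\left(44,76 \right)}} = \frac{1}{3 \left(4 \left(-6\right)\right)^{2} + \left(46 + 76\right)} = \frac{1}{3 \left(-24\right)^{2} + 122} = \frac{1}{3 \cdot 576 + 122} = \frac{1}{1728 + 122} = \frac{1}{1850}$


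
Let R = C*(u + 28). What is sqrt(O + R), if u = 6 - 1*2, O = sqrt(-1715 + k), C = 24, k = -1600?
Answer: sqrt(768 + I*sqrt(3315)) ≈ 27.732 + 1.0381*I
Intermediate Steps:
O = I*sqrt(3315) (O = sqrt(-1715 - 1600) = sqrt(-3315) = I*sqrt(3315) ≈ 57.576*I)
u = 4 (u = 6 - 2 = 4)
R = 768 (R = 24*(4 + 28) = 24*32 = 768)
sqrt(O + R) = sqrt(I*sqrt(3315) + 768) = sqrt(768 + I*sqrt(3315))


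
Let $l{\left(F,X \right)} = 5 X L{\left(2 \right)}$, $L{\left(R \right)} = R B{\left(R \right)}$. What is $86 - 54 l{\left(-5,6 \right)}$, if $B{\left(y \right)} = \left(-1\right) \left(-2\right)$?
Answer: $-6394$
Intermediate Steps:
$B{\left(y \right)} = 2$
$L{\left(R \right)} = 2 R$ ($L{\left(R \right)} = R 2 = 2 R$)
$l{\left(F,X \right)} = 20 X$ ($l{\left(F,X \right)} = 5 X 2 \cdot 2 = 5 X 4 = 20 X$)
$86 - 54 l{\left(-5,6 \right)} = 86 - 54 \cdot 20 \cdot 6 = 86 - 6480 = -6394$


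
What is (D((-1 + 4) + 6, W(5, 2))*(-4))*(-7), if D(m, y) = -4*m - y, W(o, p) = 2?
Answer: -1064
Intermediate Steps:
D(m, y) = -y - 4*m
(D((-1 + 4) + 6, W(5, 2))*(-4))*(-7) = ((-1*2 - 4*((-1 + 4) + 6))*(-4))*(-7) = ((-2 - 4*(3 + 6))*(-4))*(-7) = ((-2 - 4*9)*(-4))*(-7) = ((-2 - 36)*(-4))*(-7) = -38*(-4)*(-7) = 152*(-7) = -1064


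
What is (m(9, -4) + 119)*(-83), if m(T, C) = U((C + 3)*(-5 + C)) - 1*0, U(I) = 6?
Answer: -10375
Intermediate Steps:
m(T, C) = 6 (m(T, C) = 6 - 1*0 = 6 + 0 = 6)
(m(9, -4) + 119)*(-83) = (6 + 119)*(-83) = 125*(-83) = -10375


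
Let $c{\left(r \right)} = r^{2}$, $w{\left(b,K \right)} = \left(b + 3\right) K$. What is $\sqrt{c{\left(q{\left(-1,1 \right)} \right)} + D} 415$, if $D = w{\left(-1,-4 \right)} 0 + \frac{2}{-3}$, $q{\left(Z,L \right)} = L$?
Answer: $\frac{415 \sqrt{3}}{3} \approx 239.6$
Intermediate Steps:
$w{\left(b,K \right)} = K \left(3 + b\right)$ ($w{\left(b,K \right)} = \left(3 + b\right) K = K \left(3 + b\right)$)
$D = - \frac{2}{3}$ ($D = - 4 \left(3 - 1\right) 0 + \frac{2}{-3} = \left(-4\right) 2 \cdot 0 + 2 \left(- \frac{1}{3}\right) = \left(-8\right) 0 - \frac{2}{3} = 0 - \frac{2}{3} = - \frac{2}{3} \approx -0.66667$)
$\sqrt{c{\left(q{\left(-1,1 \right)} \right)} + D} 415 = \sqrt{1^{2} - \frac{2}{3}} \cdot 415 = \sqrt{1 - \frac{2}{3}} \cdot 415 = \sqrt{\frac{1}{3}} \cdot 415 = \frac{\sqrt{3}}{3} \cdot 415 = \frac{415 \sqrt{3}}{3}$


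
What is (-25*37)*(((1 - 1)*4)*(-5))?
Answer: 0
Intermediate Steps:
(-25*37)*(((1 - 1)*4)*(-5)) = -925*0*4*(-5) = -0*(-5) = -925*0 = 0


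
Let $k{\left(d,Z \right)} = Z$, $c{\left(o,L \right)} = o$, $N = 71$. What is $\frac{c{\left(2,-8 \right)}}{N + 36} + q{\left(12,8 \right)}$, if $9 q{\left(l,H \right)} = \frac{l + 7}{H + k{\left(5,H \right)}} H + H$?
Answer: $\frac{3781}{1926} \approx 1.9631$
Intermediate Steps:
$q{\left(l,H \right)} = \frac{7}{18} + \frac{H}{9} + \frac{l}{18}$ ($q{\left(l,H \right)} = \frac{\frac{l + 7}{H + H} H + H}{9} = \frac{\frac{7 + l}{2 H} H + H}{9} = \frac{\left(\frac{7}{2} + \frac{l}{2}\right) + H}{9} = \frac{\frac{7}{2} + H + \frac{l}{2}}{9} = \frac{7}{18} + \frac{H}{9} + \frac{l}{18}$)
$\frac{c{\left(2,-8 \right)}}{N + 36} + q{\left(12,8 \right)} = \frac{2}{71 + 36} + \left(\frac{7}{18} + \frac{1}{9} \cdot 8 + \frac{1}{18} \cdot 12\right) = \frac{2}{107} + \left(\frac{7}{18} + \frac{8}{9} + \frac{2}{3}\right) = 2 \cdot \frac{1}{107} + \frac{35}{18} = \frac{2}{107} + \frac{35}{18} = \frac{3781}{1926}$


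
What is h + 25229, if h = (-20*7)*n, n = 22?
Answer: 22149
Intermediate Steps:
h = -3080 (h = -20*7*22 = -140*22 = -3080)
h + 25229 = -3080 + 25229 = 22149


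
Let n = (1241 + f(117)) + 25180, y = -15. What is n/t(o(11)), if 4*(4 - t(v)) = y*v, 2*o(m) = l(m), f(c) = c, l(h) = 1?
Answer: 212304/47 ≈ 4517.1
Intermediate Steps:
o(m) = 1/2 (o(m) = (1/2)*1 = 1/2)
n = 26538 (n = (1241 + 117) + 25180 = 1358 + 25180 = 26538)
t(v) = 4 + 15*v/4 (t(v) = 4 - (-15)*v/4 = 4 + 15*v/4)
n/t(o(11)) = 26538/(4 + (15/4)*(1/2)) = 26538/(4 + 15/8) = 26538/(47/8) = 26538*(8/47) = 212304/47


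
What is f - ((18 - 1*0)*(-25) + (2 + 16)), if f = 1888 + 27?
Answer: 2347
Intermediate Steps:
f = 1915
f - ((18 - 1*0)*(-25) + (2 + 16)) = 1915 - ((18 - 1*0)*(-25) + (2 + 16)) = 1915 - ((18 + 0)*(-25) + 18) = 1915 - (18*(-25) + 18) = 1915 - (-450 + 18) = 1915 - 1*(-432) = 1915 + 432 = 2347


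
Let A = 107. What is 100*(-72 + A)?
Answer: 3500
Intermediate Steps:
100*(-72 + A) = 100*(-72 + 107) = 100*35 = 3500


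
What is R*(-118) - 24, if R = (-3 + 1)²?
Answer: -496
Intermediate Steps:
R = 4 (R = (-2)² = 4)
R*(-118) - 24 = 4*(-118) - 24 = -472 - 24 = -496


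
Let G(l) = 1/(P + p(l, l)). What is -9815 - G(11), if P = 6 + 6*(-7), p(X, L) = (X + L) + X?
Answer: -29444/3 ≈ -9814.7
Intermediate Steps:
p(X, L) = L + 2*X (p(X, L) = (L + X) + X = L + 2*X)
P = -36 (P = 6 - 42 = -36)
G(l) = 1/(-36 + 3*l) (G(l) = 1/(-36 + (l + 2*l)) = 1/(-36 + 3*l))
-9815 - G(11) = -9815 - 1/(3*(-12 + 11)) = -9815 - 1/(3*(-1)) = -9815 - (-1)/3 = -9815 - 1*(-⅓) = -9815 + ⅓ = -29444/3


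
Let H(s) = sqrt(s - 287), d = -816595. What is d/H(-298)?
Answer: 12563*I*sqrt(65)/3 ≈ 33762.0*I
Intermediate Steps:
H(s) = sqrt(-287 + s)
d/H(-298) = -816595/sqrt(-287 - 298) = -816595*(-I*sqrt(65)/195) = -(-12563)*I*sqrt(65)/3 = 12563*I*sqrt(65)/3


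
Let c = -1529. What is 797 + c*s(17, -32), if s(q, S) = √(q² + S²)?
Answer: 797 - 1529*√1313 ≈ -54607.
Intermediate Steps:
s(q, S) = √(S² + q²)
797 + c*s(17, -32) = 797 - 1529*√((-32)² + 17²) = 797 - 1529*√(1024 + 289) = 797 - 1529*√1313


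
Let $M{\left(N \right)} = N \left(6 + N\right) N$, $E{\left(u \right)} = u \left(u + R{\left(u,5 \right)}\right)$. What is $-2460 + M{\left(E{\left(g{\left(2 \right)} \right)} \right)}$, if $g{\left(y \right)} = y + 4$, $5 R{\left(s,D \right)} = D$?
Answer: $82212$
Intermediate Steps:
$R{\left(s,D \right)} = \frac{D}{5}$
$g{\left(y \right)} = 4 + y$
$E{\left(u \right)} = u \left(1 + u\right)$ ($E{\left(u \right)} = u \left(u + \frac{1}{5} \cdot 5\right) = u \left(u + 1\right) = u \left(1 + u\right)$)
$M{\left(N \right)} = N^{2} \left(6 + N\right)$
$-2460 + M{\left(E{\left(g{\left(2 \right)} \right)} \right)} = -2460 + \left(\left(4 + 2\right) \left(1 + \left(4 + 2\right)\right)\right)^{2} \left(6 + \left(4 + 2\right) \left(1 + \left(4 + 2\right)\right)\right) = -2460 + \left(6 \left(1 + 6\right)\right)^{2} \left(6 + 6 \left(1 + 6\right)\right) = -2460 + \left(6 \cdot 7\right)^{2} \left(6 + 6 \cdot 7\right) = -2460 + 42^{2} \left(6 + 42\right) = -2460 + 1764 \cdot 48 = -2460 + 84672 = 82212$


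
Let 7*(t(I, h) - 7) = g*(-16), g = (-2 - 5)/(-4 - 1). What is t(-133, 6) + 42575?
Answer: 212894/5 ≈ 42579.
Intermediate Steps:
g = 7/5 (g = -7/(-5) = -7*(-1/5) = 7/5 ≈ 1.4000)
t(I, h) = 19/5 (t(I, h) = 7 + ((7/5)*(-16))/7 = 7 + (1/7)*(-112/5) = 7 - 16/5 = 19/5)
t(-133, 6) + 42575 = 19/5 + 42575 = 212894/5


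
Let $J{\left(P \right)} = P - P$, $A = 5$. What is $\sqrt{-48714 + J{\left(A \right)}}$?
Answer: $i \sqrt{48714} \approx 220.71 i$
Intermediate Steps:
$J{\left(P \right)} = 0$
$\sqrt{-48714 + J{\left(A \right)}} = \sqrt{-48714 + 0} = \sqrt{-48714} = i \sqrt{48714}$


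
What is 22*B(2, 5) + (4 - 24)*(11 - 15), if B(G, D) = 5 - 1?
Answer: 168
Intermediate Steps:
B(G, D) = 4
22*B(2, 5) + (4 - 24)*(11 - 15) = 22*4 + (4 - 24)*(11 - 15) = 88 - 20*(-4) = 88 + 80 = 168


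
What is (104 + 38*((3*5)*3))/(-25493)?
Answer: -1814/25493 ≈ -0.071157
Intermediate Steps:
(104 + 38*((3*5)*3))/(-25493) = (104 + 38*(15*3))*(-1/25493) = (104 + 38*45)*(-1/25493) = (104 + 1710)*(-1/25493) = 1814*(-1/25493) = -1814/25493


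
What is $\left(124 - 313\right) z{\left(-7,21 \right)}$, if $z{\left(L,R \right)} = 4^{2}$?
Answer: $-3024$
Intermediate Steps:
$z{\left(L,R \right)} = 16$
$\left(124 - 313\right) z{\left(-7,21 \right)} = \left(124 - 313\right) 16 = \left(-189\right) 16 = -3024$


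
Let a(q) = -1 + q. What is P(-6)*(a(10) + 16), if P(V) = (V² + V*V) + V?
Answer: 1650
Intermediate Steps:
P(V) = V + 2*V² (P(V) = (V² + V²) + V = 2*V² + V = V + 2*V²)
P(-6)*(a(10) + 16) = (-6*(1 + 2*(-6)))*((-1 + 10) + 16) = (-6*(1 - 12))*(9 + 16) = -6*(-11)*25 = 66*25 = 1650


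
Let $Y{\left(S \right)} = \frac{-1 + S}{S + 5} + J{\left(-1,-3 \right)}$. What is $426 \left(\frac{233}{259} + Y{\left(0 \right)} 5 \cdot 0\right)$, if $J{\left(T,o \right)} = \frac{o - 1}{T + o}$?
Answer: $\frac{99258}{259} \approx 383.24$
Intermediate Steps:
$J{\left(T,o \right)} = \frac{-1 + o}{T + o}$
$Y{\left(S \right)} = 1 + \frac{-1 + S}{5 + S}$ ($Y{\left(S \right)} = \frac{-1 + S}{S + 5} + \frac{-1 - 3}{-1 - 3} = \frac{-1 + S}{5 + S} + \frac{1}{-4} \left(-4\right) = \frac{-1 + S}{5 + S} - -1 = \frac{-1 + S}{5 + S} + 1 = 1 + \frac{-1 + S}{5 + S}$)
$426 \left(\frac{233}{259} + Y{\left(0 \right)} 5 \cdot 0\right) = 426 \left(\frac{233}{259} + \frac{2 \left(2 + 0\right)}{5 + 0} \cdot 5 \cdot 0\right) = 426 \left(233 \cdot \frac{1}{259} + 2 \cdot \frac{1}{5} \cdot 2 \cdot 5 \cdot 0\right) = 426 \left(\frac{233}{259} + 2 \cdot \frac{1}{5} \cdot 2 \cdot 5 \cdot 0\right) = 426 \left(\frac{233}{259} + \frac{4}{5} \cdot 5 \cdot 0\right) = 426 \left(\frac{233}{259} + 4 \cdot 0\right) = 426 \left(\frac{233}{259} + 0\right) = 426 \cdot \frac{233}{259} = \frac{99258}{259}$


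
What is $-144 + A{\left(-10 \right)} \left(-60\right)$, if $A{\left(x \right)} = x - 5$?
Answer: $756$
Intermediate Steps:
$A{\left(x \right)} = -5 + x$ ($A{\left(x \right)} = x - 5 = -5 + x$)
$-144 + A{\left(-10 \right)} \left(-60\right) = -144 + \left(-5 - 10\right) \left(-60\right) = -144 - -900 = -144 + 900 = 756$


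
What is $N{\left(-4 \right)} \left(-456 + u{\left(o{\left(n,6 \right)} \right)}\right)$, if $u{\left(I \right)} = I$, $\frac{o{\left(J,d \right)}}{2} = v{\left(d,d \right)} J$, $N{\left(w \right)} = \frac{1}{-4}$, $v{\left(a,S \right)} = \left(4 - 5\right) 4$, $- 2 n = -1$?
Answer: $115$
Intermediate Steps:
$n = \frac{1}{2}$ ($n = \left(- \frac{1}{2}\right) \left(-1\right) = \frac{1}{2} \approx 0.5$)
$v{\left(a,S \right)} = -4$ ($v{\left(a,S \right)} = \left(-1\right) 4 = -4$)
$N{\left(w \right)} = - \frac{1}{4}$
$o{\left(J,d \right)} = - 8 J$ ($o{\left(J,d \right)} = 2 \left(- 4 J\right) = - 8 J$)
$N{\left(-4 \right)} \left(-456 + u{\left(o{\left(n,6 \right)} \right)}\right) = - \frac{-456 - 4}{4} = \left(- \frac{1}{4}\right) \left(-460\right) = 115$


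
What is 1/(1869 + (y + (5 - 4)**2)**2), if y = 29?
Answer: 1/2769 ≈ 0.00036114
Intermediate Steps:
1/(1869 + (y + (5 - 4)**2)**2) = 1/(1869 + (29 + (5 - 4)**2)**2) = 1/(1869 + (29 + 1**2)**2) = 1/(1869 + (29 + 1)**2) = 1/(1869 + 30**2) = 1/(1869 + 900) = 1/2769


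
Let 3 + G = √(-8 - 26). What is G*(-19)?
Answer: 57 - 19*I*√34 ≈ 57.0 - 110.79*I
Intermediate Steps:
G = -3 + I*√34 (G = -3 + √(-8 - 26) = -3 + √(-34) = -3 + I*√34 ≈ -3.0 + 5.831*I)
G*(-19) = (-3 + I*√34)*(-19) = 57 - 19*I*√34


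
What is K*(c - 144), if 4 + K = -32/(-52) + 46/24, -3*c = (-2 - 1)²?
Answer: 11221/52 ≈ 215.79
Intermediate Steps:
c = -3 (c = -(-2 - 1)²/3 = -⅓*(-3)² = -⅓*9 = -3)
K = -229/156 (K = -4 + (-32/(-52) + 46/24) = -4 + (-32*(-1/52) + 46*(1/24)) = -4 + (8/13 + 23/12) = -4 + 395/156 = -229/156 ≈ -1.4679)
K*(c - 144) = -229*(-3 - 144)/156 = -229/156*(-147) = 11221/52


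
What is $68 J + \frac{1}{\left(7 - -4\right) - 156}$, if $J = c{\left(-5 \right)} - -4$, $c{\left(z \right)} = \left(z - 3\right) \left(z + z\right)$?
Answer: $\frac{828239}{145} \approx 5712.0$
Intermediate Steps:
$c{\left(z \right)} = 2 z \left(-3 + z\right)$ ($c{\left(z \right)} = \left(-3 + z\right) 2 z = 2 z \left(-3 + z\right)$)
$J = 84$ ($J = 2 \left(-5\right) \left(-3 - 5\right) - -4 = 2 \left(-5\right) \left(-8\right) + 4 = 80 + 4 = 84$)
$68 J + \frac{1}{\left(7 - -4\right) - 156} = 68 \cdot 84 + \frac{1}{\left(7 - -4\right) - 156} = 5712 + \frac{1}{\left(7 + 4\right) - 156} = 5712 + \frac{1}{11 - 156} = 5712 + \frac{1}{-145} = 5712 - \frac{1}{145} = \frac{828239}{145}$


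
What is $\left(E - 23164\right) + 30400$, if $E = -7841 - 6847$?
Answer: $-7452$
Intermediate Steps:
$E = -14688$
$\left(E - 23164\right) + 30400 = \left(-14688 - 23164\right) + 30400 = -37852 + 30400 = -7452$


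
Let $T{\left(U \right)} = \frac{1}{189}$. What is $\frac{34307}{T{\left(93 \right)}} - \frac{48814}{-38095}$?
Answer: $\frac{247008904999}{38095} \approx 6.484 \cdot 10^{6}$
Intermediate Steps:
$T{\left(U \right)} = \frac{1}{189}$
$\frac{34307}{T{\left(93 \right)}} - \frac{48814}{-38095} = 34307 \frac{1}{\frac{1}{189}} - \frac{48814}{-38095} = 34307 \cdot 189 - - \frac{48814}{38095} = 6484023 + \frac{48814}{38095} = \frac{247008904999}{38095}$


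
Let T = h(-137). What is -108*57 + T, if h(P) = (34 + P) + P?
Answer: -6396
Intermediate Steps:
h(P) = 34 + 2*P
T = -240 (T = 34 + 2*(-137) = 34 - 274 = -240)
-108*57 + T = -108*57 - 240 = -6156 - 240 = -6396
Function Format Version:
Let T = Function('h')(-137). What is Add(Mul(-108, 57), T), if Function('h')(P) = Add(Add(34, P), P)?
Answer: -6396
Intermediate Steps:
Function('h')(P) = Add(34, Mul(2, P))
T = -240 (T = Add(34, Mul(2, -137)) = Add(34, -274) = -240)
Add(Mul(-108, 57), T) = Add(Mul(-108, 57), -240) = Add(-6156, -240) = -6396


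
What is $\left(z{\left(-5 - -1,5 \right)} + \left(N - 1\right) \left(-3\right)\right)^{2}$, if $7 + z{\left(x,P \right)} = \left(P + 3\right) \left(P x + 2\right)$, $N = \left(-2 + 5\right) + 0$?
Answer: $24649$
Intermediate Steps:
$N = 3$ ($N = 3 + 0 = 3$)
$z{\left(x,P \right)} = -7 + \left(2 + P x\right) \left(3 + P\right)$ ($z{\left(x,P \right)} = -7 + \left(P + 3\right) \left(P x + 2\right) = -7 + \left(3 + P\right) \left(2 + P x\right) = -7 + \left(2 + P x\right) \left(3 + P\right)$)
$\left(z{\left(-5 - -1,5 \right)} + \left(N - 1\right) \left(-3\right)\right)^{2} = \left(\left(-1 + 2 \cdot 5 + \left(-5 - -1\right) 5^{2} + 3 \cdot 5 \left(-5 - -1\right)\right) + \left(3 - 1\right) \left(-3\right)\right)^{2} = \left(\left(-1 + 10 + \left(-5 + 1\right) 25 + 3 \cdot 5 \left(-5 + 1\right)\right) + 2 \left(-3\right)\right)^{2} = \left(\left(-1 + 10 - 100 + 3 \cdot 5 \left(-4\right)\right) - 6\right)^{2} = \left(\left(-1 + 10 - 100 - 60\right) - 6\right)^{2} = \left(-151 - 6\right)^{2} = \left(-157\right)^{2} = 24649$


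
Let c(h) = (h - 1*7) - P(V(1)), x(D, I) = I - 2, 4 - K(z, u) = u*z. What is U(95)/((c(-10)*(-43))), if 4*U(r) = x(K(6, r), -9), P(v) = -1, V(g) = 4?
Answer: -11/2752 ≈ -0.0039971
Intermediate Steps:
K(z, u) = 4 - u*z
x(D, I) = -2 + I
U(r) = -11/4 (U(r) = (-2 - 9)/4 = (¼)*(-11) = -11/4)
c(h) = -6 + h (c(h) = (h - 1*7) - 1*(-1) = (h - 7) + 1 = (-7 + h) + 1 = -6 + h)
U(95)/((c(-10)*(-43))) = -11*(-1/(43*(-6 - 10)))/4 = -11/(4*((-16*(-43)))) = -11/4/688 = -11/4*1/688 = -11/2752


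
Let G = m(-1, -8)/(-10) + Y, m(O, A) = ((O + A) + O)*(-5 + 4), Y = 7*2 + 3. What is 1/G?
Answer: 1/16 ≈ 0.062500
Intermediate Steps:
Y = 17 (Y = 14 + 3 = 17)
m(O, A) = -A - 2*O (m(O, A) = ((A + O) + O)*(-1) = (A + 2*O)*(-1) = -A - 2*O)
G = 16 (G = (-1*(-8) - 2*(-1))/(-10) + 17 = -(8 + 2)/10 + 17 = -⅒*10 + 17 = -1 + 17 = 16)
1/G = 1/16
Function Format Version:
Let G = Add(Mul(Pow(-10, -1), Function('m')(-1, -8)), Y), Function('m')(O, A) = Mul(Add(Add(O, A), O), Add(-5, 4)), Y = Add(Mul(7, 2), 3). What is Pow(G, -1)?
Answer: Rational(1, 16) ≈ 0.062500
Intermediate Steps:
Y = 17 (Y = Add(14, 3) = 17)
Function('m')(O, A) = Add(Mul(-1, A), Mul(-2, O)) (Function('m')(O, A) = Mul(Add(Add(A, O), O), -1) = Mul(Add(A, Mul(2, O)), -1) = Add(Mul(-1, A), Mul(-2, O)))
G = 16 (G = Add(Mul(Pow(-10, -1), Add(Mul(-1, -8), Mul(-2, -1))), 17) = Add(Mul(Rational(-1, 10), Add(8, 2)), 17) = Add(Mul(Rational(-1, 10), 10), 17) = Add(-1, 17) = 16)
Pow(G, -1) = Pow(16, -1) = Rational(1, 16)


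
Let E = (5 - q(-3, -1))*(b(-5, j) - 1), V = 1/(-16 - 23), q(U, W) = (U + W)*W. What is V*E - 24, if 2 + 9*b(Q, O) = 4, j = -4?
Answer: -8417/351 ≈ -23.980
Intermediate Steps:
b(Q, O) = 2/9 (b(Q, O) = -2/9 + (⅑)*4 = -2/9 + 4/9 = 2/9)
q(U, W) = W*(U + W)
V = -1/39 (V = 1/(-39) = -1/39 ≈ -0.025641)
E = -7/9 (E = (5 - (-1)*(-3 - 1))*(2/9 - 1) = (5 - (-1)*(-4))*(-7/9) = (5 - 1*4)*(-7/9) = (5 - 4)*(-7/9) = 1*(-7/9) = -7/9 ≈ -0.77778)
V*E - 24 = -1/39*(-7/9) - 24 = 7/351 - 24 = -8417/351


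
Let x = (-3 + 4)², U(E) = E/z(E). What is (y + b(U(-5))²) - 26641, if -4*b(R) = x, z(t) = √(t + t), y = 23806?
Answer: -45359/16 ≈ -2834.9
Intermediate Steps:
z(t) = √2*√t (z(t) = √(2*t) = √2*√t)
U(E) = √2*√E/2 (U(E) = E/((√2*√E)) = E*(√2/(2*√E)) = √2*√E/2)
x = 1 (x = 1² = 1)
b(R) = -¼ (b(R) = -¼*1 = -¼)
(y + b(U(-5))²) - 26641 = (23806 + (-¼)²) - 26641 = (23806 + 1/16) - 26641 = 380897/16 - 26641 = -45359/16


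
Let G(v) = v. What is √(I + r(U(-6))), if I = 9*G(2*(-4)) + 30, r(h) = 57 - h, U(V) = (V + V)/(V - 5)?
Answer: 3*√187/11 ≈ 3.7295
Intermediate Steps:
U(V) = 2*V/(-5 + V) (U(V) = (2*V)/(-5 + V) = 2*V/(-5 + V))
I = -42 (I = 9*(2*(-4)) + 30 = 9*(-8) + 30 = -72 + 30 = -42)
√(I + r(U(-6))) = √(-42 + (57 - 2*(-6)/(-5 - 6))) = √(-42 + (57 - 2*(-6)/(-11))) = √(-42 + (57 - 2*(-6)*(-1)/11)) = √(-42 + (57 - 1*12/11)) = √(-42 + (57 - 12/11)) = √(-42 + 615/11) = √(153/11) = 3*√187/11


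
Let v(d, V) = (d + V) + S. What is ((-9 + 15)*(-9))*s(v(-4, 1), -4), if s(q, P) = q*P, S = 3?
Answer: 0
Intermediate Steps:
v(d, V) = 3 + V + d (v(d, V) = (d + V) + 3 = (V + d) + 3 = 3 + V + d)
s(q, P) = P*q
((-9 + 15)*(-9))*s(v(-4, 1), -4) = ((-9 + 15)*(-9))*(-4*(3 + 1 - 4)) = (6*(-9))*(-4*0) = -54*0 = 0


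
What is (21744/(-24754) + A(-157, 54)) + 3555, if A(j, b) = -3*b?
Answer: 41984289/12377 ≈ 3392.1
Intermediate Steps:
(21744/(-24754) + A(-157, 54)) + 3555 = (21744/(-24754) - 3*54) + 3555 = (21744*(-1/24754) - 162) + 3555 = (-10872/12377 - 162) + 3555 = -2015946/12377 + 3555 = 41984289/12377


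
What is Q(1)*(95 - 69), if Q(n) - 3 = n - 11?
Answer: -182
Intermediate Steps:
Q(n) = -8 + n (Q(n) = 3 + (n - 11) = 3 + (-11 + n) = -8 + n)
Q(1)*(95 - 69) = (-8 + 1)*(95 - 69) = -7*26 = -182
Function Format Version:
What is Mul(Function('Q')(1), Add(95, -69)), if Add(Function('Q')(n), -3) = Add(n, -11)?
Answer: -182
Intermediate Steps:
Function('Q')(n) = Add(-8, n) (Function('Q')(n) = Add(3, Add(n, -11)) = Add(3, Add(-11, n)) = Add(-8, n))
Mul(Function('Q')(1), Add(95, -69)) = Mul(Add(-8, 1), Add(95, -69)) = Mul(-7, 26) = -182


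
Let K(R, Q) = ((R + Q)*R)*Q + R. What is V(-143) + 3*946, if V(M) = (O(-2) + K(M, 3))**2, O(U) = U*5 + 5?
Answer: 3589450582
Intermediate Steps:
K(R, Q) = R + Q*R*(Q + R) (K(R, Q) = ((Q + R)*R)*Q + R = (R*(Q + R))*Q + R = Q*R*(Q + R) + R = R + Q*R*(Q + R))
O(U) = 5 + 5*U (O(U) = 5*U + 5 = 5 + 5*U)
V(M) = (-5 + M*(10 + 3*M))**2 (V(M) = ((5 + 5*(-2)) + M*(1 + 3**2 + 3*M))**2 = ((5 - 10) + M*(1 + 9 + 3*M))**2 = (-5 + M*(10 + 3*M))**2)
V(-143) + 3*946 = (-5 - 143*(10 + 3*(-143)))**2 + 3*946 = (-5 - 143*(10 - 429))**2 + 2838 = (-5 - 143*(-419))**2 + 2838 = (-5 + 59917)**2 + 2838 = 59912**2 + 2838 = 3589447744 + 2838 = 3589450582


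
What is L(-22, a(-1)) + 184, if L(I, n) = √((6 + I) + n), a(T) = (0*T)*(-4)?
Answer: 184 + 4*I ≈ 184.0 + 4.0*I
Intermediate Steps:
a(T) = 0 (a(T) = 0*(-4) = 0)
L(I, n) = √(6 + I + n)
L(-22, a(-1)) + 184 = √(6 - 22 + 0) + 184 = √(-16) + 184 = 4*I + 184 = 184 + 4*I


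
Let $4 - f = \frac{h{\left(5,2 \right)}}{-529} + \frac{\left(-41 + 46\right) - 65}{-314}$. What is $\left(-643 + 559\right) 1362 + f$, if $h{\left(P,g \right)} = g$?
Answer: $- \frac{9501610968}{83053} \approx -1.144 \cdot 10^{5}$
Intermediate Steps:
$f = \frac{316656}{83053}$ ($f = 4 - \left(\frac{2}{-529} + \frac{\left(-41 + 46\right) - 65}{-314}\right) = 4 - \left(2 \left(- \frac{1}{529}\right) + \left(5 - 65\right) \left(- \frac{1}{314}\right)\right) = 4 - \left(- \frac{2}{529} - - \frac{30}{157}\right) = 4 - \left(- \frac{2}{529} + \frac{30}{157}\right) = 4 - \frac{15556}{83053} = \frac{316656}{83053} \approx 3.8127$)
$\left(-643 + 559\right) 1362 + f = \left(-643 + 559\right) 1362 + \frac{316656}{83053} = \left(-84\right) 1362 + \frac{316656}{83053} = -114408 + \frac{316656}{83053} = - \frac{9501610968}{83053}$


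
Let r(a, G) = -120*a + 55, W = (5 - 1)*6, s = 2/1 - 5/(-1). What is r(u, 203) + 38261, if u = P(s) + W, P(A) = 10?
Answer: 34236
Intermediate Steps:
s = 7 (s = 2*1 - 5*(-1) = 2 + 5 = 7)
W = 24 (W = 4*6 = 24)
u = 34 (u = 10 + 24 = 34)
r(a, G) = 55 - 120*a
r(u, 203) + 38261 = (55 - 120*34) + 38261 = (55 - 4080) + 38261 = -4025 + 38261 = 34236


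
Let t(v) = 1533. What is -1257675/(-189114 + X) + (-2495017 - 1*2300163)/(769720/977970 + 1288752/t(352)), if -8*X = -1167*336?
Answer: -3192386800579553/561085277668 ≈ -5689.7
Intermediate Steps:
X = 49014 (X = -(-1167)*336/8 = -⅛*(-392112) = 49014)
-1257675/(-189114 + X) + (-2495017 - 1*2300163)/(769720/977970 + 1288752/t(352)) = -1257675/(-189114 + 49014) + (-2495017 - 1*2300163)/(769720/977970 + 1288752/1533) = -1257675/(-140100) + (-2495017 - 2300163)/(769720*(1/977970) + 1288752*(1/1533)) = -1257675*(-1/140100) - 4795180/(10996/13971 + 429584/511) = 16769/1868 - 4795180/6007337020/7139181 = 16769/1868 - 4795180*7139181/6007337020 = 16769/1868 - 1711682897379/300366851 = -3192386800579553/561085277668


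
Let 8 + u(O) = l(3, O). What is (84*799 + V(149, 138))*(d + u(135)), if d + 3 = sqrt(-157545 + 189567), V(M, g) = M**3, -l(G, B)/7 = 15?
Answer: -391507540 + 10125195*sqrt(3558) ≈ 2.1245e+8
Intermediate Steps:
l(G, B) = -105 (l(G, B) = -7*15 = -105)
u(O) = -113 (u(O) = -8 - 105 = -113)
d = -3 + 3*sqrt(3558) (d = -3 + sqrt(-157545 + 189567) = -3 + sqrt(32022) = -3 + 3*sqrt(3558) ≈ 175.95)
(84*799 + V(149, 138))*(d + u(135)) = (84*799 + 149**3)*((-3 + 3*sqrt(3558)) - 113) = (67116 + 3307949)*(-116 + 3*sqrt(3558)) = 3375065*(-116 + 3*sqrt(3558)) = -391507540 + 10125195*sqrt(3558)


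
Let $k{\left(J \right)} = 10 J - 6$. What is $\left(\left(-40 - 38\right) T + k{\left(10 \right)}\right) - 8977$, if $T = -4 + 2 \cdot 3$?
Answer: $-9039$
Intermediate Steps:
$T = 2$ ($T = -4 + 6 = 2$)
$k{\left(J \right)} = -6 + 10 J$
$\left(\left(-40 - 38\right) T + k{\left(10 \right)}\right) - 8977 = \left(\left(-40 - 38\right) 2 + \left(-6 + 10 \cdot 10\right)\right) - 8977 = \left(\left(-78\right) 2 + \left(-6 + 100\right)\right) - 8977 = \left(-156 + 94\right) - 8977 = -62 - 8977 = -9039$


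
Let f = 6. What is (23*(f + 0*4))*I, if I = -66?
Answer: -9108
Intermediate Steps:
(23*(f + 0*4))*I = (23*(6 + 0*4))*(-66) = (23*(6 + 0))*(-66) = (23*6)*(-66) = 138*(-66) = -9108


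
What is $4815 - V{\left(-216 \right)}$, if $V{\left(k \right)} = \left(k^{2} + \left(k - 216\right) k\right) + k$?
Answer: $-134937$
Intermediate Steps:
$V{\left(k \right)} = k + k^{2} + k \left(-216 + k\right)$ ($V{\left(k \right)} = \left(k^{2} + \left(-216 + k\right) k\right) + k = \left(k^{2} + k \left(-216 + k\right)\right) + k = k + k^{2} + k \left(-216 + k\right)$)
$4815 - V{\left(-216 \right)} = 4815 - - 216 \left(-215 + 2 \left(-216\right)\right) = 4815 - - 216 \left(-215 - 432\right) = 4815 - \left(-216\right) \left(-647\right) = 4815 - 139752 = -134937$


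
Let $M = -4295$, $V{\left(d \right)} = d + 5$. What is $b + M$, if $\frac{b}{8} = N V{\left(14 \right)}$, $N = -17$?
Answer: $-6879$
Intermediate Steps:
$V{\left(d \right)} = 5 + d$
$b = -2584$ ($b = 8 \left(- 17 \left(5 + 14\right)\right) = 8 \left(\left(-17\right) 19\right) = 8 \left(-323\right) = -2584$)
$b + M = -2584 - 4295 = -6879$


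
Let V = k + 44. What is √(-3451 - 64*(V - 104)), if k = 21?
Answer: I*√955 ≈ 30.903*I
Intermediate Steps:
V = 65 (V = 21 + 44 = 65)
√(-3451 - 64*(V - 104)) = √(-3451 - 64*(65 - 104)) = √(-3451 - 64*(-39)) = √(-3451 + 2496) = √(-955) = I*√955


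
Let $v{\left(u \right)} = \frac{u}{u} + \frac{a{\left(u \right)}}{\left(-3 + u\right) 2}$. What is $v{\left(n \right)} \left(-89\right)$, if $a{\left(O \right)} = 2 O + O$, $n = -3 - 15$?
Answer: $- \frac{1424}{7} \approx -203.43$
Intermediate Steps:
$n = -18$ ($n = -3 - 15 = -18$)
$a{\left(O \right)} = 3 O$
$v{\left(u \right)} = 1 + \frac{3 u}{-6 + 2 u}$ ($v{\left(u \right)} = \frac{u}{u} + \frac{3 u}{\left(-3 + u\right) 2} = 1 + \frac{3 u}{-6 + 2 u}$)
$v{\left(n \right)} \left(-89\right) = \frac{-6 + 5 \left(-18\right)}{2 \left(-3 - 18\right)} \left(-89\right) = \frac{-6 - 90}{2 \left(-21\right)} \left(-89\right) = \frac{1}{2} \left(- \frac{1}{21}\right) \left(-96\right) \left(-89\right) = \frac{16}{7} \left(-89\right) = - \frac{1424}{7}$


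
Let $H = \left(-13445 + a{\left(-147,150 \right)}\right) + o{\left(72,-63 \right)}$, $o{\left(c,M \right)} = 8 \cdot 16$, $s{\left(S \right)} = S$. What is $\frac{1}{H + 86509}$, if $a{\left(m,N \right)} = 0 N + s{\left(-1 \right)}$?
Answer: $\frac{1}{73191} \approx 1.3663 \cdot 10^{-5}$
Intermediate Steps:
$o{\left(c,M \right)} = 128$
$a{\left(m,N \right)} = -1$ ($a{\left(m,N \right)} = 0 N - 1 = 0 - 1 = -1$)
$H = -13318$ ($H = \left(-13445 - 1\right) + 128 = -13446 + 128 = -13318$)
$\frac{1}{H + 86509} = \frac{1}{-13318 + 86509} = \frac{1}{73191}$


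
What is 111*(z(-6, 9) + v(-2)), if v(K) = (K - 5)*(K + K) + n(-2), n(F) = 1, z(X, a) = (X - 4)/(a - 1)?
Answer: 12321/4 ≈ 3080.3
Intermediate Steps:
z(X, a) = (-4 + X)/(-1 + a)
v(K) = 1 + 2*K*(-5 + K) (v(K) = (K - 5)*(K + K) + 1 = (-5 + K)*(2*K) + 1 = 2*K*(-5 + K) + 1 = 1 + 2*K*(-5 + K))
111*(z(-6, 9) + v(-2)) = 111*((-4 - 6)/(-1 + 9) + (1 - 10*(-2) + 2*(-2)²)) = 111*(-10/8 + (1 + 20 + 2*4)) = 111*((⅛)*(-10) + (1 + 20 + 8)) = 111*(-5/4 + 29) = 111*(111/4) = 12321/4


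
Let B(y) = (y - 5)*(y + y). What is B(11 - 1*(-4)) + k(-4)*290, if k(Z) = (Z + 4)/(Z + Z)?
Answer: 300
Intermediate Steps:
B(y) = 2*y*(-5 + y) (B(y) = (-5 + y)*(2*y) = 2*y*(-5 + y))
k(Z) = (4 + Z)/(2*Z) (k(Z) = (4 + Z)/((2*Z)) = (4 + Z)*(1/(2*Z)) = (4 + Z)/(2*Z))
B(11 - 1*(-4)) + k(-4)*290 = 2*(11 - 1*(-4))*(-5 + (11 - 1*(-4))) + ((1/2)*(4 - 4)/(-4))*290 = 2*(11 + 4)*(-5 + (11 + 4)) + ((1/2)*(-1/4)*0)*290 = 2*15*(-5 + 15) + 0*290 = 2*15*10 + 0 = 300 + 0 = 300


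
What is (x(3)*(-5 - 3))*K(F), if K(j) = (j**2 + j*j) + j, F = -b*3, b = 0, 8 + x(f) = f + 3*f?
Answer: 0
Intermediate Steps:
x(f) = -8 + 4*f (x(f) = -8 + (f + 3*f) = -8 + 4*f)
F = 0 (F = -1*0*3 = 0*3 = 0)
K(j) = j + 2*j**2 (K(j) = (j**2 + j**2) + j = 2*j**2 + j = j + 2*j**2)
(x(3)*(-5 - 3))*K(F) = ((-8 + 4*3)*(-5 - 3))*(0*(1 + 2*0)) = ((-8 + 12)*(-8))*(0*(1 + 0)) = (4*(-8))*(0*1) = -32*0 = 0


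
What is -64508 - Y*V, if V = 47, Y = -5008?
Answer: 170868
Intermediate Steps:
-64508 - Y*V = -64508 - (-5008)*47 = -64508 - 1*(-235376) = -64508 + 235376 = 170868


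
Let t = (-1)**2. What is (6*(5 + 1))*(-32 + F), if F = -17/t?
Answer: -1764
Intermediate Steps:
t = 1
F = -17 (F = -17/1 = -17*1 = -17)
(6*(5 + 1))*(-32 + F) = (6*(5 + 1))*(-32 - 17) = (6*6)*(-49) = 36*(-49) = -1764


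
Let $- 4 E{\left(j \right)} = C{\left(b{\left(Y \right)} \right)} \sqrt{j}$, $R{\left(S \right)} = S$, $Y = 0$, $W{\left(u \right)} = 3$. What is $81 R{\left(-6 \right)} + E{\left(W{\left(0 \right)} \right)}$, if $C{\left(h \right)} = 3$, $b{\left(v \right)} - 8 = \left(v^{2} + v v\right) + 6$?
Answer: $-486 - \frac{3 \sqrt{3}}{4} \approx -487.3$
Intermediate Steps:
$b{\left(v \right)} = 14 + 2 v^{2}$ ($b{\left(v \right)} = 8 + \left(\left(v^{2} + v v\right) + 6\right) = 8 + \left(\left(v^{2} + v^{2}\right) + 6\right) = 8 + \left(2 v^{2} + 6\right) = 8 + \left(6 + 2 v^{2}\right) = 14 + 2 v^{2}$)
$E{\left(j \right)} = - \frac{3 \sqrt{j}}{4}$
$81 R{\left(-6 \right)} + E{\left(W{\left(0 \right)} \right)} = 81 \left(-6\right) - \frac{3 \sqrt{3}}{4} = -486 - \frac{3 \sqrt{3}}{4}$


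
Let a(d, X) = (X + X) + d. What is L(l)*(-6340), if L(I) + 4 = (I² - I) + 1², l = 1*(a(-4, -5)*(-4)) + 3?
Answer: -21676460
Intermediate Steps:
a(d, X) = d + 2*X (a(d, X) = 2*X + d = d + 2*X)
l = 59 (l = 1*((-4 + 2*(-5))*(-4)) + 3 = 1*((-4 - 10)*(-4)) + 3 = 1*(-14*(-4)) + 3 = 1*56 + 3 = 56 + 3 = 59)
L(I) = -3 + I² - I (L(I) = -4 + ((I² - I) + 1²) = -4 + ((I² - I) + 1) = -4 + (1 + I² - I) = -3 + I² - I)
L(l)*(-6340) = (-3 + 59² - 1*59)*(-6340) = (-3 + 3481 - 59)*(-6340) = 3419*(-6340) = -21676460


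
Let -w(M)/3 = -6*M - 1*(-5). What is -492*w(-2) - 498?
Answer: 24594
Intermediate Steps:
w(M) = -15 + 18*M (w(M) = -3*(-6*M - 1*(-5)) = -3*(-6*M + 5) = -3*(5 - 6*M) = -15 + 18*M)
-492*w(-2) - 498 = -492*(-15 + 18*(-2)) - 498 = -492*(-15 - 36) - 498 = -492*(-51) - 498 = 25092 - 498 = 24594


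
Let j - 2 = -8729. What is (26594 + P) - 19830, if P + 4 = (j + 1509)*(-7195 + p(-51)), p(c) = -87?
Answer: 52568236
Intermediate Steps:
j = -8727 (j = 2 - 8729 = -8727)
P = 52561472 (P = -4 + (-8727 + 1509)*(-7195 - 87) = -4 - 7218*(-7282) = -4 + 52561476 = 52561472)
(26594 + P) - 19830 = (26594 + 52561472) - 19830 = 52588066 - 19830 = 52568236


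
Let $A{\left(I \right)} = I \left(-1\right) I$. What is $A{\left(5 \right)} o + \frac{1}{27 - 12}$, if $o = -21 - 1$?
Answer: $\frac{8251}{15} \approx 550.07$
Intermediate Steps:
$o = -22$
$A{\left(I \right)} = - I^{2}$ ($A{\left(I \right)} = - I I = - I^{2}$)
$A{\left(5 \right)} o + \frac{1}{27 - 12} = - 5^{2} \left(-22\right) + \frac{1}{27 - 12} = \left(-1\right) 25 \left(-22\right) + \frac{1}{15} = \left(-25\right) \left(-22\right) + \frac{1}{15} = 550 + \frac{1}{15} = \frac{8251}{15}$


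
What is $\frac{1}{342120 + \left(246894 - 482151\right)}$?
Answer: $\frac{1}{106863} \approx 9.3578 \cdot 10^{-6}$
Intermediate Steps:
$\frac{1}{342120 + \left(246894 - 482151\right)} = \frac{1}{342120 - 235257} = \frac{1}{106863}$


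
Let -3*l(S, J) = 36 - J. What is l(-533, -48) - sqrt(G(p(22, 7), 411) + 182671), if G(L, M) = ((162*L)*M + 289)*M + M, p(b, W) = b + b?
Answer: -28 - sqrt(1204370749) ≈ -34732.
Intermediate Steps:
l(S, J) = -12 + J/3 (l(S, J) = -(36 - J)/3 = -12 + J/3)
p(b, W) = 2*b
G(L, M) = M + M*(289 + 162*L*M) (G(L, M) = (162*L*M + 289)*M + M = (289 + 162*L*M)*M + M = M*(289 + 162*L*M) + M = M + M*(289 + 162*L*M))
l(-533, -48) - sqrt(G(p(22, 7), 411) + 182671) = (-12 + (1/3)*(-48)) - sqrt(2*411*(145 + 81*(2*22)*411) + 182671) = (-12 - 16) - sqrt(2*411*(145 + 81*44*411) + 182671) = -28 - sqrt(2*411*(145 + 1464804) + 182671) = -28 - sqrt(2*411*1464949 + 182671) = -28 - sqrt(1204188078 + 182671) = -28 - sqrt(1204370749)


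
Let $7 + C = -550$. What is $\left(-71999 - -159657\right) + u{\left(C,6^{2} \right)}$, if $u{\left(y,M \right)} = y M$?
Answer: $67606$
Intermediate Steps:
$C = -557$ ($C = -7 - 550 = -557$)
$u{\left(y,M \right)} = M y$
$\left(-71999 - -159657\right) + u{\left(C,6^{2} \right)} = \left(-71999 - -159657\right) + 6^{2} \left(-557\right) = \left(-71999 + 159657\right) + 36 \left(-557\right) = 87658 - 20052 = 67606$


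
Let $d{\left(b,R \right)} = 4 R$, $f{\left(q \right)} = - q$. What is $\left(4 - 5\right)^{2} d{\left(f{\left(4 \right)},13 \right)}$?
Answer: $52$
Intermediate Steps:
$\left(4 - 5\right)^{2} d{\left(f{\left(4 \right)},13 \right)} = \left(4 - 5\right)^{2} \cdot 4 \cdot 13 = \left(-1\right)^{2} \cdot 52 = 1 \cdot 52 = 52$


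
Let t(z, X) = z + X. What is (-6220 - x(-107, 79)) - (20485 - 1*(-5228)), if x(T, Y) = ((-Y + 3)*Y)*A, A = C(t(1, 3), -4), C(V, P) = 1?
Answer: -25929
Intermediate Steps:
t(z, X) = X + z
A = 1
x(T, Y) = Y*(3 - Y) (x(T, Y) = ((-Y + 3)*Y)*1 = ((3 - Y)*Y)*1 = (Y*(3 - Y))*1 = Y*(3 - Y))
(-6220 - x(-107, 79)) - (20485 - 1*(-5228)) = (-6220 - 79*(3 - 1*79)) - (20485 - 1*(-5228)) = (-6220 - 79*(3 - 79)) - (20485 + 5228) = (-6220 - 79*(-76)) - 1*25713 = (-6220 - 1*(-6004)) - 25713 = (-6220 + 6004) - 25713 = -216 - 25713 = -25929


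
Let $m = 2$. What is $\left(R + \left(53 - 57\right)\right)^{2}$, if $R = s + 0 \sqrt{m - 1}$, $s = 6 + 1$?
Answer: $9$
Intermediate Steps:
$s = 7$
$R = 7$ ($R = 7 + 0 \sqrt{2 - 1} = 7 + 0 \sqrt{1} = 7 + 0 \cdot 1 = 7 + 0 = 7$)
$\left(R + \left(53 - 57\right)\right)^{2} = \left(7 + \left(53 - 57\right)\right)^{2} = \left(7 - 4\right)^{2} = 3^{2} = 9$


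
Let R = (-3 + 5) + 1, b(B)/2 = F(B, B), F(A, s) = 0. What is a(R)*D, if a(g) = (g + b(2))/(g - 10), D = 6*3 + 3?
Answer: -9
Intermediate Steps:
D = 21 (D = 18 + 3 = 21)
b(B) = 0 (b(B) = 2*0 = 0)
R = 3 (R = 2 + 1 = 3)
a(g) = g/(-10 + g) (a(g) = (g + 0)/(g - 10) = g/(-10 + g))
a(R)*D = (3/(-10 + 3))*21 = (3/(-7))*21 = (3*(-⅐))*21 = -3/7*21 = -9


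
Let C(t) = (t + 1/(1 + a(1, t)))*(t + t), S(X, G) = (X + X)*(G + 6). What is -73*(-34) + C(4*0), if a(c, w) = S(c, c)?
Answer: 2482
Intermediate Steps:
S(X, G) = 2*X*(6 + G) (S(X, G) = (2*X)*(6 + G) = 2*X*(6 + G))
a(c, w) = 2*c*(6 + c)
C(t) = 2*t*(1/15 + t) (C(t) = (t + 1/(1 + 2*1*(6 + 1)))*(t + t) = (t + 1/(1 + 2*1*7))*(2*t) = (t + 1/(1 + 14))*(2*t) = (t + 1/15)*(2*t) = (1/15 + t)*(2*t) = 2*t*(1/15 + t))
-73*(-34) + C(4*0) = -73*(-34) + 2*(4*0)*(1 + 15*(4*0))/15 = 2482 + (2/15)*0*(1 + 15*0) = 2482 + (2/15)*0*(1 + 0) = 2482 + (2/15)*0*1 = 2482 + 0 = 2482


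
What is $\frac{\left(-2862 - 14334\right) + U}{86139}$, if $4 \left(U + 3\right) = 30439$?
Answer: $- \frac{38357}{344556} \approx -0.11132$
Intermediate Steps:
$U = \frac{30427}{4}$ ($U = -3 + \frac{1}{4} \cdot 30439 = -3 + \frac{30439}{4} = \frac{30427}{4} \approx 7606.8$)
$\frac{\left(-2862 - 14334\right) + U}{86139} = \frac{\left(-2862 - 14334\right) + \frac{30427}{4}}{86139} = \left(-17196 + \frac{30427}{4}\right) \frac{1}{86139} = \left(- \frac{38357}{4}\right) \frac{1}{86139} = - \frac{38357}{344556}$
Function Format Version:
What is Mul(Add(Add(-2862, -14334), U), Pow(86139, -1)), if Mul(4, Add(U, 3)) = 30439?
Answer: Rational(-38357, 344556) ≈ -0.11132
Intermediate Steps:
U = Rational(30427, 4) (U = Add(-3, Mul(Rational(1, 4), 30439)) = Add(-3, Rational(30439, 4)) = Rational(30427, 4) ≈ 7606.8)
Mul(Add(Add(-2862, -14334), U), Pow(86139, -1)) = Mul(Add(Add(-2862, -14334), Rational(30427, 4)), Pow(86139, -1)) = Mul(Add(-17196, Rational(30427, 4)), Rational(1, 86139)) = Mul(Rational(-38357, 4), Rational(1, 86139)) = Rational(-38357, 344556)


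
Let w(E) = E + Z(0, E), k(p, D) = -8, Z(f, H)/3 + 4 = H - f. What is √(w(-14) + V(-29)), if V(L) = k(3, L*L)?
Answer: 2*I*√19 ≈ 8.7178*I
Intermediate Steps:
Z(f, H) = -12 - 3*f + 3*H (Z(f, H) = -12 + 3*(H - f) = -12 + (-3*f + 3*H) = -12 - 3*f + 3*H)
V(L) = -8
w(E) = -12 + 4*E (w(E) = E + (-12 - 3*0 + 3*E) = E + (-12 + 0 + 3*E) = E + (-12 + 3*E) = -12 + 4*E)
√(w(-14) + V(-29)) = √((-12 + 4*(-14)) - 8) = √((-12 - 56) - 8) = √(-68 - 8) = √(-76) = 2*I*√19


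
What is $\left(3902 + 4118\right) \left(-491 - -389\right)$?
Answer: $-818040$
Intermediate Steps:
$\left(3902 + 4118\right) \left(-491 - -389\right) = 8020 \left(-491 + \left(-848 + 1237\right)\right) = 8020 \left(-491 + 389\right) = 8020 \left(-102\right) = -818040$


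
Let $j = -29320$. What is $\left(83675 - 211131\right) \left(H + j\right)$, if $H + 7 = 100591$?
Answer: $-9083024384$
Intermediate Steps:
$H = 100584$ ($H = -7 + 100591 = 100584$)
$\left(83675 - 211131\right) \left(H + j\right) = \left(83675 - 211131\right) \left(100584 - 29320\right) = \left(-127456\right) 71264 = -9083024384$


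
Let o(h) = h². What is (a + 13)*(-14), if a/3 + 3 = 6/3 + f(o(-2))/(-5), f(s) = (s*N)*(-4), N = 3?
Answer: -2716/5 ≈ -543.20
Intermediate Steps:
f(s) = -12*s (f(s) = (s*3)*(-4) = (3*s)*(-4) = -12*s)
a = 129/5 (a = -9 + 3*(6/3 - 12*(-2)²/(-5)) = -9 + 3*(6*(⅓) - 12*4*(-⅕)) = -9 + 3*(2 - 48*(-⅕)) = -9 + 3*(2 + 48/5) = -9 + 3*(58/5) = -9 + 174/5 = 129/5 ≈ 25.800)
(a + 13)*(-14) = (129/5 + 13)*(-14) = (194/5)*(-14) = -2716/5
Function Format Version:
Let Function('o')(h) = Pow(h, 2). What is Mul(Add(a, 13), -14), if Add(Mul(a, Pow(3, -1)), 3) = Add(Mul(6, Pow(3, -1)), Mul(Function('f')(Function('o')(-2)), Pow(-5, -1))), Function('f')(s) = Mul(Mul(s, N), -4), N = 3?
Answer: Rational(-2716, 5) ≈ -543.20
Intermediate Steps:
Function('f')(s) = Mul(-12, s) (Function('f')(s) = Mul(Mul(s, 3), -4) = Mul(Mul(3, s), -4) = Mul(-12, s))
a = Rational(129, 5) (a = Add(-9, Mul(3, Add(Mul(6, Pow(3, -1)), Mul(Mul(-12, Pow(-2, 2)), Pow(-5, -1))))) = Add(-9, Mul(3, Add(Mul(6, Rational(1, 3)), Mul(Mul(-12, 4), Rational(-1, 5))))) = Add(-9, Mul(3, Add(2, Mul(-48, Rational(-1, 5))))) = Add(-9, Mul(3, Add(2, Rational(48, 5)))) = Add(-9, Mul(3, Rational(58, 5))) = Add(-9, Rational(174, 5)) = Rational(129, 5) ≈ 25.800)
Mul(Add(a, 13), -14) = Mul(Add(Rational(129, 5), 13), -14) = Mul(Rational(194, 5), -14) = Rational(-2716, 5)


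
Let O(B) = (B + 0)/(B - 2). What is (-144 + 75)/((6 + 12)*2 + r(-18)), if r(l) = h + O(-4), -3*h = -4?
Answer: -69/38 ≈ -1.8158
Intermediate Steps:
h = 4/3 (h = -⅓*(-4) = 4/3 ≈ 1.3333)
O(B) = B/(-2 + B)
r(l) = 2 (r(l) = 4/3 - 4/(-2 - 4) = 4/3 - 4/(-6) = 4/3 - 4*(-⅙) = 4/3 + ⅔ = 2)
(-144 + 75)/((6 + 12)*2 + r(-18)) = (-144 + 75)/((6 + 12)*2 + 2) = -69/(18*2 + 2) = -69/(36 + 2) = -69/38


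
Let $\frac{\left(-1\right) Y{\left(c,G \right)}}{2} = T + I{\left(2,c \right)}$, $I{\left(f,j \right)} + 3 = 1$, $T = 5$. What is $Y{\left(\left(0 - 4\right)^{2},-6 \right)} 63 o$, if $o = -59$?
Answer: $22302$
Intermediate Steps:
$I{\left(f,j \right)} = -2$ ($I{\left(f,j \right)} = -3 + 1 = -2$)
$Y{\left(c,G \right)} = -6$ ($Y{\left(c,G \right)} = - 2 \left(5 - 2\right) = \left(-2\right) 3 = -6$)
$Y{\left(\left(0 - 4\right)^{2},-6 \right)} 63 o = \left(-6\right) 63 \left(-59\right) = \left(-378\right) \left(-59\right) = 22302$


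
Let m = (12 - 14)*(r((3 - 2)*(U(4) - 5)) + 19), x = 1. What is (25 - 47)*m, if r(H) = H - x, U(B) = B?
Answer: 748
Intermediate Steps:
r(H) = -1 + H (r(H) = H - 1*1 = H - 1 = -1 + H)
m = -34 (m = (12 - 14)*((-1 + (3 - 2)*(4 - 5)) + 19) = -2*((-1 + 1*(-1)) + 19) = -2*((-1 - 1) + 19) = -2*(-2 + 19) = -2*17 = -34)
(25 - 47)*m = (25 - 47)*(-34) = -22*(-34) = 748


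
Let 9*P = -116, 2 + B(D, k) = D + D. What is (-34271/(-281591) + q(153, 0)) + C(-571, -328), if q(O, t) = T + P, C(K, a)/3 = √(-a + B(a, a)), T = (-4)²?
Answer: 8192987/2534319 + 3*I*√330 ≈ 3.2328 + 54.498*I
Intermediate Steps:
B(D, k) = -2 + 2*D (B(D, k) = -2 + (D + D) = -2 + 2*D)
T = 16
P = -116/9 (P = (⅑)*(-116) = -116/9 ≈ -12.889)
C(K, a) = 3*√(-2 + a) (C(K, a) = 3*√(-a + (-2 + 2*a)) = 3*√(-2 + a))
q(O, t) = 28/9 (q(O, t) = 16 - 116/9 = 28/9)
(-34271/(-281591) + q(153, 0)) + C(-571, -328) = (-34271/(-281591) + 28/9) + 3*√(-2 - 328) = (-34271*(-1/281591) + 28/9) + 3*√(-330) = (34271/281591 + 28/9) + 3*(I*√330) = 8192987/2534319 + 3*I*√330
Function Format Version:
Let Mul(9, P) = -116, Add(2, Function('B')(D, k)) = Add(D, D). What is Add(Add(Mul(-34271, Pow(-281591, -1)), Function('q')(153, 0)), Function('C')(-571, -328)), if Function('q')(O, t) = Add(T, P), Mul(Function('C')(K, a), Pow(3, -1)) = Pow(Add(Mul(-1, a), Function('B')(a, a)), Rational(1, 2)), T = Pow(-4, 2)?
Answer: Add(Rational(8192987, 2534319), Mul(3, I, Pow(330, Rational(1, 2)))) ≈ Add(3.2328, Mul(54.498, I))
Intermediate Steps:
Function('B')(D, k) = Add(-2, Mul(2, D)) (Function('B')(D, k) = Add(-2, Add(D, D)) = Add(-2, Mul(2, D)))
T = 16
P = Rational(-116, 9) (P = Mul(Rational(1, 9), -116) = Rational(-116, 9) ≈ -12.889)
Function('C')(K, a) = Mul(3, Pow(Add(-2, a), Rational(1, 2))) (Function('C')(K, a) = Mul(3, Pow(Add(Mul(-1, a), Add(-2, Mul(2, a))), Rational(1, 2))) = Mul(3, Pow(Add(-2, a), Rational(1, 2))))
Function('q')(O, t) = Rational(28, 9) (Function('q')(O, t) = Add(16, Rational(-116, 9)) = Rational(28, 9))
Add(Add(Mul(-34271, Pow(-281591, -1)), Function('q')(153, 0)), Function('C')(-571, -328)) = Add(Add(Mul(-34271, Pow(-281591, -1)), Rational(28, 9)), Mul(3, Pow(Add(-2, -328), Rational(1, 2)))) = Add(Add(Mul(-34271, Rational(-1, 281591)), Rational(28, 9)), Mul(3, Pow(-330, Rational(1, 2)))) = Add(Add(Rational(34271, 281591), Rational(28, 9)), Mul(3, Mul(I, Pow(330, Rational(1, 2))))) = Add(Rational(8192987, 2534319), Mul(3, I, Pow(330, Rational(1, 2))))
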